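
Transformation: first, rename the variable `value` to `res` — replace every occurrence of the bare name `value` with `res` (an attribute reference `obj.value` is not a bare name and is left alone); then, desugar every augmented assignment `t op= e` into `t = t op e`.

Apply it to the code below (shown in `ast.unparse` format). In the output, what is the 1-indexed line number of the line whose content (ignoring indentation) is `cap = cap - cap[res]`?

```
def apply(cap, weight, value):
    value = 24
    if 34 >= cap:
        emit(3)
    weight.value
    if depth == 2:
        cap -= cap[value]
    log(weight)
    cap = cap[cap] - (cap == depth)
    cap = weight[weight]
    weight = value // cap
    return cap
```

Transformed code:
def apply(cap, weight, res):
    res = 24
    if 34 >= cap:
        emit(3)
    weight.value
    if depth == 2:
        cap = cap - cap[res]
    log(weight)
    cap = cap[cap] - (cap == depth)
    cap = weight[weight]
    weight = res // cap
    return cap

7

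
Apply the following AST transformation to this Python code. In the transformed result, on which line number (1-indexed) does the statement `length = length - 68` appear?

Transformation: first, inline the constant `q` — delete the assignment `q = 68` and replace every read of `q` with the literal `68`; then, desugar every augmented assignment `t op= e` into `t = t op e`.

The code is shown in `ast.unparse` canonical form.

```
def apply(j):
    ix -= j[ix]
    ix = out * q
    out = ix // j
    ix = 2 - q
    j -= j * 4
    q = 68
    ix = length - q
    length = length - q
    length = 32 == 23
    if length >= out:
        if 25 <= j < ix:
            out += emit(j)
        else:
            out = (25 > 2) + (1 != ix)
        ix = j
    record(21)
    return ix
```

Transformed code:
def apply(j):
    ix = ix - j[ix]
    ix = out * 68
    out = ix // j
    ix = 2 - 68
    j = j - j * 4
    ix = length - 68
    length = length - 68
    length = 32 == 23
    if length >= out:
        if 25 <= j < ix:
            out = out + emit(j)
        else:
            out = (25 > 2) + (1 != ix)
        ix = j
    record(21)
    return ix

8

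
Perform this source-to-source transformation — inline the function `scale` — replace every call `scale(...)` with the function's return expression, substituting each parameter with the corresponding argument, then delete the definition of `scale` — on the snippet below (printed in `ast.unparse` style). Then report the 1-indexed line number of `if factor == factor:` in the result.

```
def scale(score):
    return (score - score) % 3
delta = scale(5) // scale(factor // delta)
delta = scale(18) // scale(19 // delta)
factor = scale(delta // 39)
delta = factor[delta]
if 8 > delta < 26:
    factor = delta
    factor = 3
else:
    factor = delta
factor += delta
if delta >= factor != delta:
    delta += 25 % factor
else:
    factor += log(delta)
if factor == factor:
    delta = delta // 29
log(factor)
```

15

Transformed code:
delta = (5 - 5) % 3 // ((factor // delta - factor // delta) % 3)
delta = (18 - 18) % 3 // ((19 // delta - 19 // delta) % 3)
factor = (delta // 39 - delta // 39) % 3
delta = factor[delta]
if 8 > delta < 26:
    factor = delta
    factor = 3
else:
    factor = delta
factor += delta
if delta >= factor != delta:
    delta += 25 % factor
else:
    factor += log(delta)
if factor == factor:
    delta = delta // 29
log(factor)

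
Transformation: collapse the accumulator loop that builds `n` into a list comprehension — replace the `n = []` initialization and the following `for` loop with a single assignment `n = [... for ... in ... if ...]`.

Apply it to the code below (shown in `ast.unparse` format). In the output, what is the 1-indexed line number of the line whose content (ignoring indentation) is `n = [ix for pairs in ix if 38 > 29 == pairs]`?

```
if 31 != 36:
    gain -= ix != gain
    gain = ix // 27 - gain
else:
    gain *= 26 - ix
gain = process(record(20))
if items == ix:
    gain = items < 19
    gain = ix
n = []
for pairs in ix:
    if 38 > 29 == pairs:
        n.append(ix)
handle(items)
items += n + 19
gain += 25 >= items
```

Transformed code:
if 31 != 36:
    gain -= ix != gain
    gain = ix // 27 - gain
else:
    gain *= 26 - ix
gain = process(record(20))
if items == ix:
    gain = items < 19
    gain = ix
n = [ix for pairs in ix if 38 > 29 == pairs]
handle(items)
items += n + 19
gain += 25 >= items

10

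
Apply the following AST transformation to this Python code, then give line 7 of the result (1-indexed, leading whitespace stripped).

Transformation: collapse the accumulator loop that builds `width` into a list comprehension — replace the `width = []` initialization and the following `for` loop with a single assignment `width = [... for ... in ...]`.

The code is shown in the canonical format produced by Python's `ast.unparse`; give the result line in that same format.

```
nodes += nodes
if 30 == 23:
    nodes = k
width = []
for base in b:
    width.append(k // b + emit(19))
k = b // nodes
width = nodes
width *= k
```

width *= k

Transformed code:
nodes += nodes
if 30 == 23:
    nodes = k
width = [k // b + emit(19) for base in b]
k = b // nodes
width = nodes
width *= k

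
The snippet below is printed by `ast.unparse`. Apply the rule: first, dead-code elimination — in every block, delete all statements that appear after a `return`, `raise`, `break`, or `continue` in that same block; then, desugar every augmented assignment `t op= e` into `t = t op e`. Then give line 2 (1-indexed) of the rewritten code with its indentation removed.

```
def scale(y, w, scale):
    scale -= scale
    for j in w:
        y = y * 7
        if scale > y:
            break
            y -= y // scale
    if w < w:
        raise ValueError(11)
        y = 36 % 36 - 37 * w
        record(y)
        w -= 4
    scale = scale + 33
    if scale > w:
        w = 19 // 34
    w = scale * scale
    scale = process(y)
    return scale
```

scale = scale - scale

Transformed code:
def scale(y, w, scale):
    scale = scale - scale
    for j in w:
        y = y * 7
        if scale > y:
            break
    if w < w:
        raise ValueError(11)
    scale = scale + 33
    if scale > w:
        w = 19 // 34
    w = scale * scale
    scale = process(y)
    return scale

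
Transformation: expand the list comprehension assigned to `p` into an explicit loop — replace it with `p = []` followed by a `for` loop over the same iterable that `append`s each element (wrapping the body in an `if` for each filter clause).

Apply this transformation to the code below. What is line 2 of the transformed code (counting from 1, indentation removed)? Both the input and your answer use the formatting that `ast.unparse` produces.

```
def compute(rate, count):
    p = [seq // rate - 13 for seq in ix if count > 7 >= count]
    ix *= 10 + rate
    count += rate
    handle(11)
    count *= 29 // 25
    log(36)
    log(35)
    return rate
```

Transformed code:
def compute(rate, count):
    p = []
    for seq in ix:
        if count > 7 >= count:
            p.append(seq // rate - 13)
    ix *= 10 + rate
    count += rate
    handle(11)
    count *= 29 // 25
    log(36)
    log(35)
    return rate

p = []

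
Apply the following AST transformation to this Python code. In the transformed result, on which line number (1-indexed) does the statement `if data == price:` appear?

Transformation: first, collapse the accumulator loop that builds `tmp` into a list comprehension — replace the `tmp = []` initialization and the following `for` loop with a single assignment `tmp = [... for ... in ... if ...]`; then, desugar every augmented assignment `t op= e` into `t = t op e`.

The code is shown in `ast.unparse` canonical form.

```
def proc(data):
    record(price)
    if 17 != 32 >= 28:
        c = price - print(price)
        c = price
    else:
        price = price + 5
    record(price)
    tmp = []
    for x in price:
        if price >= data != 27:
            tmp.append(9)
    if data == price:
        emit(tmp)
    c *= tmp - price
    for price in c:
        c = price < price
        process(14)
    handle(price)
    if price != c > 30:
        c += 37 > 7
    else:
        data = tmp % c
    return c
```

Transformed code:
def proc(data):
    record(price)
    if 17 != 32 >= 28:
        c = price - print(price)
        c = price
    else:
        price = price + 5
    record(price)
    tmp = [9 for x in price if price >= data != 27]
    if data == price:
        emit(tmp)
    c = c * (tmp - price)
    for price in c:
        c = price < price
        process(14)
    handle(price)
    if price != c > 30:
        c = c + (37 > 7)
    else:
        data = tmp % c
    return c

10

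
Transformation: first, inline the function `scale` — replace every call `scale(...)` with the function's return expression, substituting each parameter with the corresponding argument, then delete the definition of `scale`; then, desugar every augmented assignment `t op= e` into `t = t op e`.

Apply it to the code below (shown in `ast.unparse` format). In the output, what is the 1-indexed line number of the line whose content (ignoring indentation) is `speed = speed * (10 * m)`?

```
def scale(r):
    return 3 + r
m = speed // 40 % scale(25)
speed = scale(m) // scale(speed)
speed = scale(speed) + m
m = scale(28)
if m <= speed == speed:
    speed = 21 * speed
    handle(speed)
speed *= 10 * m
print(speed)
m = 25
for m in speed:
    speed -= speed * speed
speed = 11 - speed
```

8

Transformed code:
m = speed // 40 % (3 + 25)
speed = (3 + m) // (3 + speed)
speed = 3 + speed + m
m = 3 + 28
if m <= speed == speed:
    speed = 21 * speed
    handle(speed)
speed = speed * (10 * m)
print(speed)
m = 25
for m in speed:
    speed = speed - speed * speed
speed = 11 - speed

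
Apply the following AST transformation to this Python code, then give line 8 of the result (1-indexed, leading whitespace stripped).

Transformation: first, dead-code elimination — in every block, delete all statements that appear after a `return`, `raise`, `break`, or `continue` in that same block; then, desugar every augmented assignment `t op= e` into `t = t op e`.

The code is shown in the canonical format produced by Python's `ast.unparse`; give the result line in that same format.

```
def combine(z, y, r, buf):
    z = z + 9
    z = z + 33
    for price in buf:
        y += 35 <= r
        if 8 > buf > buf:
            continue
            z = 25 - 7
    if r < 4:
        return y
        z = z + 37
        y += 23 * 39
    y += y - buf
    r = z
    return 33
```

Transformed code:
def combine(z, y, r, buf):
    z = z + 9
    z = z + 33
    for price in buf:
        y = y + (35 <= r)
        if 8 > buf > buf:
            continue
    if r < 4:
        return y
    y = y + (y - buf)
    r = z
    return 33

if r < 4:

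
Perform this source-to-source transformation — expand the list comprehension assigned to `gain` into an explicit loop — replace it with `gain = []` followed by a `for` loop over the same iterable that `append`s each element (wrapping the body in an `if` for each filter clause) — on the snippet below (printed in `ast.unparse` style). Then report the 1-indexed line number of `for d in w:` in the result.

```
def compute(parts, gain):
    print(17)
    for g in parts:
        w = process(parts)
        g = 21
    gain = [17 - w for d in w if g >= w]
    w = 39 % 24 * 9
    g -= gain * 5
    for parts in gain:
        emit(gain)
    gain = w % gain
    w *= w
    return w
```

7

Transformed code:
def compute(parts, gain):
    print(17)
    for g in parts:
        w = process(parts)
        g = 21
    gain = []
    for d in w:
        if g >= w:
            gain.append(17 - w)
    w = 39 % 24 * 9
    g -= gain * 5
    for parts in gain:
        emit(gain)
    gain = w % gain
    w *= w
    return w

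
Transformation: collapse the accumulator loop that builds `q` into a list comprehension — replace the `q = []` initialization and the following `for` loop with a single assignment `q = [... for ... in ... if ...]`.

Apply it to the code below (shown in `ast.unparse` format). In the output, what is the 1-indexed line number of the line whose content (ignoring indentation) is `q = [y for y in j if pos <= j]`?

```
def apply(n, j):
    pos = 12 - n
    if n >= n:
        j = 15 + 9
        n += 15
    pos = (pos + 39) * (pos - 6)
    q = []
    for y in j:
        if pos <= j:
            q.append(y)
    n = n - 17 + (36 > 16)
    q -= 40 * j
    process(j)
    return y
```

Transformed code:
def apply(n, j):
    pos = 12 - n
    if n >= n:
        j = 15 + 9
        n += 15
    pos = (pos + 39) * (pos - 6)
    q = [y for y in j if pos <= j]
    n = n - 17 + (36 > 16)
    q -= 40 * j
    process(j)
    return y

7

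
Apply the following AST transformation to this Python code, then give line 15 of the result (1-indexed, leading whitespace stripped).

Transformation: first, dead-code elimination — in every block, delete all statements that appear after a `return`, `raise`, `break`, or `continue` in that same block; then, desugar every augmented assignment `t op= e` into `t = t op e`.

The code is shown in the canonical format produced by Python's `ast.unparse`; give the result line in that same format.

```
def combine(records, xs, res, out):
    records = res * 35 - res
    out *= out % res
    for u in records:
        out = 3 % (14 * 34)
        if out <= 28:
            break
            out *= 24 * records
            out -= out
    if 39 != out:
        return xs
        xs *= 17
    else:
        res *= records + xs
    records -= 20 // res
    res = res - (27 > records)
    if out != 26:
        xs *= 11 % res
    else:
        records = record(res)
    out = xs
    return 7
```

Transformed code:
def combine(records, xs, res, out):
    records = res * 35 - res
    out = out * (out % res)
    for u in records:
        out = 3 % (14 * 34)
        if out <= 28:
            break
    if 39 != out:
        return xs
    else:
        res = res * (records + xs)
    records = records - 20 // res
    res = res - (27 > records)
    if out != 26:
        xs = xs * (11 % res)
    else:
        records = record(res)
    out = xs
    return 7

xs = xs * (11 % res)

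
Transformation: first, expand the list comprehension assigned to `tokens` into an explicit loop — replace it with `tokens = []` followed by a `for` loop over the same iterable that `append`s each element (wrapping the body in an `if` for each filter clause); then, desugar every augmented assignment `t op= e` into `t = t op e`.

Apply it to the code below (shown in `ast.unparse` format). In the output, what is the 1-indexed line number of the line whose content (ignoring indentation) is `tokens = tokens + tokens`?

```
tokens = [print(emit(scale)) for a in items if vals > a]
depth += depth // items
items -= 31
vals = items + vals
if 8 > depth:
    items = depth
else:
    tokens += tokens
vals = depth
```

Transformed code:
tokens = []
for a in items:
    if vals > a:
        tokens.append(print(emit(scale)))
depth = depth + depth // items
items = items - 31
vals = items + vals
if 8 > depth:
    items = depth
else:
    tokens = tokens + tokens
vals = depth

11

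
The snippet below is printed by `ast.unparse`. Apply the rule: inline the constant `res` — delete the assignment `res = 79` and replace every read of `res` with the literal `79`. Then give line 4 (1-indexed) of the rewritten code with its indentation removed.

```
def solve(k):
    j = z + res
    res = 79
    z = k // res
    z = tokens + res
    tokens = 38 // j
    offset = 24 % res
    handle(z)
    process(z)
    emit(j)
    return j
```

Transformed code:
def solve(k):
    j = z + 79
    z = k // 79
    z = tokens + 79
    tokens = 38 // j
    offset = 24 % 79
    handle(z)
    process(z)
    emit(j)
    return j

z = tokens + 79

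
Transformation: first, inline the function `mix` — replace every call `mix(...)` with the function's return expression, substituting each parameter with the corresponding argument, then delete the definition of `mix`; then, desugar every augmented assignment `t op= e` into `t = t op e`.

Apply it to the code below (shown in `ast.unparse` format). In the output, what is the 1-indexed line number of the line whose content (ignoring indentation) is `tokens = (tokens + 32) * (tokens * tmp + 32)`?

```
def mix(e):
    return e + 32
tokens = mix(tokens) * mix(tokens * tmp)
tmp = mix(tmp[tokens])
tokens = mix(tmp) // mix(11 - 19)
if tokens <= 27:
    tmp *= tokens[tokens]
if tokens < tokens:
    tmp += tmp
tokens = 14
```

1

Transformed code:
tokens = (tokens + 32) * (tokens * tmp + 32)
tmp = tmp[tokens] + 32
tokens = (tmp + 32) // (11 - 19 + 32)
if tokens <= 27:
    tmp = tmp * tokens[tokens]
if tokens < tokens:
    tmp = tmp + tmp
tokens = 14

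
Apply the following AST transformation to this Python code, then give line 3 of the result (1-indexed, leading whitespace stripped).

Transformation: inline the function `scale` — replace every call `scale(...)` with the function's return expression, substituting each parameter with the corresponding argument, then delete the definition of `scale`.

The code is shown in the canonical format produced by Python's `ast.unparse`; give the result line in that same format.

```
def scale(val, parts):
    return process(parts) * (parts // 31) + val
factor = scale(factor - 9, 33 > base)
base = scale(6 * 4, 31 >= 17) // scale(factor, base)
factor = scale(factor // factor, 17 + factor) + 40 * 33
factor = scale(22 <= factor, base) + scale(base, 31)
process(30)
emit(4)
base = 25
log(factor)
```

factor = process(17 + factor) * ((17 + factor) // 31) + factor // factor + 40 * 33

Transformed code:
factor = process(33 > base) * ((33 > base) // 31) + (factor - 9)
base = (process(31 >= 17) * ((31 >= 17) // 31) + 6 * 4) // (process(base) * (base // 31) + factor)
factor = process(17 + factor) * ((17 + factor) // 31) + factor // factor + 40 * 33
factor = process(base) * (base // 31) + (22 <= factor) + (process(31) * (31 // 31) + base)
process(30)
emit(4)
base = 25
log(factor)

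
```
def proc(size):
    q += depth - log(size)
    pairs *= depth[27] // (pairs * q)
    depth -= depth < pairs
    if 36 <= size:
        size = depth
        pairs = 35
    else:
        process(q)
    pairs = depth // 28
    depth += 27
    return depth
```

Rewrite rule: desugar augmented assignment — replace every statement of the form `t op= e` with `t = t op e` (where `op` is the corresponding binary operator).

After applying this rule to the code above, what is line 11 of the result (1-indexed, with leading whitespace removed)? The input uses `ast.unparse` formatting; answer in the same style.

Transformed code:
def proc(size):
    q = q + (depth - log(size))
    pairs = pairs * (depth[27] // (pairs * q))
    depth = depth - (depth < pairs)
    if 36 <= size:
        size = depth
        pairs = 35
    else:
        process(q)
    pairs = depth // 28
    depth = depth + 27
    return depth

depth = depth + 27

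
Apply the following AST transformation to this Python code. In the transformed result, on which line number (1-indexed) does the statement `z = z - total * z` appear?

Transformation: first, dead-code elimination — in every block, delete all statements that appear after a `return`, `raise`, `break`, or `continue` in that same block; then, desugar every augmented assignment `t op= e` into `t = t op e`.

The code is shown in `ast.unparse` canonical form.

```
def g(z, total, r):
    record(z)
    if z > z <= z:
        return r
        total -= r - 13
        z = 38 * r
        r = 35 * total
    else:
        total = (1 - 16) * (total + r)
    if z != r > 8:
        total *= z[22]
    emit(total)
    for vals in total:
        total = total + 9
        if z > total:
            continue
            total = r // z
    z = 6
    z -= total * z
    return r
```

15

Transformed code:
def g(z, total, r):
    record(z)
    if z > z <= z:
        return r
    else:
        total = (1 - 16) * (total + r)
    if z != r > 8:
        total = total * z[22]
    emit(total)
    for vals in total:
        total = total + 9
        if z > total:
            continue
    z = 6
    z = z - total * z
    return r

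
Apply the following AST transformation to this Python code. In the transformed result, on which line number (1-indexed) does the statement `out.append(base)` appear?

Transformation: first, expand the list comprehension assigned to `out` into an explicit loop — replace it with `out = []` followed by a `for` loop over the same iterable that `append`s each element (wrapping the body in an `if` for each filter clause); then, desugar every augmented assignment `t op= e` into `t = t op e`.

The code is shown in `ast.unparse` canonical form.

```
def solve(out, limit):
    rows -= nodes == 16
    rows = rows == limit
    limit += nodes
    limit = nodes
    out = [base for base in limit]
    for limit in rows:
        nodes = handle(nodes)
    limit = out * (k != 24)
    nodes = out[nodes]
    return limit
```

8

Transformed code:
def solve(out, limit):
    rows = rows - (nodes == 16)
    rows = rows == limit
    limit = limit + nodes
    limit = nodes
    out = []
    for base in limit:
        out.append(base)
    for limit in rows:
        nodes = handle(nodes)
    limit = out * (k != 24)
    nodes = out[nodes]
    return limit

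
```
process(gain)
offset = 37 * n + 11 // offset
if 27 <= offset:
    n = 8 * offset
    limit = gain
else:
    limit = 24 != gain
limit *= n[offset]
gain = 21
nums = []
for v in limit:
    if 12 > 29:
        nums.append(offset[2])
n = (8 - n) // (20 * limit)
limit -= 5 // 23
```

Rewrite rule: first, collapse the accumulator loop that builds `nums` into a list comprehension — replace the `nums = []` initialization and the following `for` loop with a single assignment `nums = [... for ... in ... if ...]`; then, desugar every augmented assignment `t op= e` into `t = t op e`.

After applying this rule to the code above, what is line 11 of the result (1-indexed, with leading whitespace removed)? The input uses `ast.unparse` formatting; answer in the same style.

Transformed code:
process(gain)
offset = 37 * n + 11 // offset
if 27 <= offset:
    n = 8 * offset
    limit = gain
else:
    limit = 24 != gain
limit = limit * n[offset]
gain = 21
nums = [offset[2] for v in limit if 12 > 29]
n = (8 - n) // (20 * limit)
limit = limit - 5 // 23

n = (8 - n) // (20 * limit)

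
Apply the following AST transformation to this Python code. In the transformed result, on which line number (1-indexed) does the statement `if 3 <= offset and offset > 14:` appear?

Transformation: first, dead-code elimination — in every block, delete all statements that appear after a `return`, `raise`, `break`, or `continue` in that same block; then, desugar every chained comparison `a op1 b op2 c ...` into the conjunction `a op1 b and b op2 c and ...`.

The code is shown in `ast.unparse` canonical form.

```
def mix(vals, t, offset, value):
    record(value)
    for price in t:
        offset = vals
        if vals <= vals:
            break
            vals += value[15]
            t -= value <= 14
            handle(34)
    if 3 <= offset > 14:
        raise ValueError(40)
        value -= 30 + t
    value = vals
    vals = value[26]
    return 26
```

7

Transformed code:
def mix(vals, t, offset, value):
    record(value)
    for price in t:
        offset = vals
        if vals <= vals:
            break
    if 3 <= offset and offset > 14:
        raise ValueError(40)
    value = vals
    vals = value[26]
    return 26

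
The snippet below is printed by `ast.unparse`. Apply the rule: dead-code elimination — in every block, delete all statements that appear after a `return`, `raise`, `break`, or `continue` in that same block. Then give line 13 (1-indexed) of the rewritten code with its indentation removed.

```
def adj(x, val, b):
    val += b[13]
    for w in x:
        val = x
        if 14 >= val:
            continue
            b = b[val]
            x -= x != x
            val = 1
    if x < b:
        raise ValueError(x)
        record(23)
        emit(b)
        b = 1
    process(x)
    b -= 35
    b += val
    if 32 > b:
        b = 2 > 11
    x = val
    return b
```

Transformed code:
def adj(x, val, b):
    val += b[13]
    for w in x:
        val = x
        if 14 >= val:
            continue
    if x < b:
        raise ValueError(x)
    process(x)
    b -= 35
    b += val
    if 32 > b:
        b = 2 > 11
    x = val
    return b

b = 2 > 11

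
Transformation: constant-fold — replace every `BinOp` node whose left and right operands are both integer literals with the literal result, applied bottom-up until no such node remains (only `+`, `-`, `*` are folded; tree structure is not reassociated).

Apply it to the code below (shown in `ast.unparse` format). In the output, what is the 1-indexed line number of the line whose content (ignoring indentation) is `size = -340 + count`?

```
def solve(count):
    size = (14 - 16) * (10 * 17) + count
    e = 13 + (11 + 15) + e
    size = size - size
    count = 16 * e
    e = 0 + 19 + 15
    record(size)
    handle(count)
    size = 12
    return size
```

Transformed code:
def solve(count):
    size = -340 + count
    e = 39 + e
    size = size - size
    count = 16 * e
    e = 34
    record(size)
    handle(count)
    size = 12
    return size

2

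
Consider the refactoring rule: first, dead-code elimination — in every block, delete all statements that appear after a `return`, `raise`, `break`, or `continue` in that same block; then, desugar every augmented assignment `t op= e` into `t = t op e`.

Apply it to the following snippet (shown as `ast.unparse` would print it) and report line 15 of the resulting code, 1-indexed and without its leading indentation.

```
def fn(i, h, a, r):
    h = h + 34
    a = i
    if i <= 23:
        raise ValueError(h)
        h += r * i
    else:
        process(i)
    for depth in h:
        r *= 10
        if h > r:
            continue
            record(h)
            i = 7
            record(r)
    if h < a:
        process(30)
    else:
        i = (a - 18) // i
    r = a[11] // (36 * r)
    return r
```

Transformed code:
def fn(i, h, a, r):
    h = h + 34
    a = i
    if i <= 23:
        raise ValueError(h)
    else:
        process(i)
    for depth in h:
        r = r * 10
        if h > r:
            continue
    if h < a:
        process(30)
    else:
        i = (a - 18) // i
    r = a[11] // (36 * r)
    return r

i = (a - 18) // i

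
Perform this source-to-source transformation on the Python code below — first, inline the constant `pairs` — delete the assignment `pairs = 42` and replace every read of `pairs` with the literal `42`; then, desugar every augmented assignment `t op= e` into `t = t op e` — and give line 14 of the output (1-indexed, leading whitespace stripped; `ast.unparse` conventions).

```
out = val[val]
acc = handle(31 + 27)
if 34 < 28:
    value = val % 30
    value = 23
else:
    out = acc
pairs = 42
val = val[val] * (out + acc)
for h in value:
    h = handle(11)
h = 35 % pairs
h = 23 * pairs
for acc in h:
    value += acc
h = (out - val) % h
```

Transformed code:
out = val[val]
acc = handle(31 + 27)
if 34 < 28:
    value = val % 30
    value = 23
else:
    out = acc
val = val[val] * (out + acc)
for h in value:
    h = handle(11)
h = 35 % 42
h = 23 * 42
for acc in h:
    value = value + acc
h = (out - val) % h

value = value + acc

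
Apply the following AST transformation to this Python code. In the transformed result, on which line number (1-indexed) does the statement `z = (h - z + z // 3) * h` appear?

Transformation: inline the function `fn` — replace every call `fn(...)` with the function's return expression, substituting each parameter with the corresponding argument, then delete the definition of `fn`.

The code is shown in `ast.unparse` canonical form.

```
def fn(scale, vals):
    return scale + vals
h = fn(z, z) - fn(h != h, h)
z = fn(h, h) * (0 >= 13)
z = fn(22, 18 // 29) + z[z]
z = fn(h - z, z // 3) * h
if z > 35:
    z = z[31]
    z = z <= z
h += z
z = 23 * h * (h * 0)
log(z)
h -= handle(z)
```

4

Transformed code:
h = z + z - ((h != h) + h)
z = (h + h) * (0 >= 13)
z = 22 + 18 // 29 + z[z]
z = (h - z + z // 3) * h
if z > 35:
    z = z[31]
    z = z <= z
h += z
z = 23 * h * (h * 0)
log(z)
h -= handle(z)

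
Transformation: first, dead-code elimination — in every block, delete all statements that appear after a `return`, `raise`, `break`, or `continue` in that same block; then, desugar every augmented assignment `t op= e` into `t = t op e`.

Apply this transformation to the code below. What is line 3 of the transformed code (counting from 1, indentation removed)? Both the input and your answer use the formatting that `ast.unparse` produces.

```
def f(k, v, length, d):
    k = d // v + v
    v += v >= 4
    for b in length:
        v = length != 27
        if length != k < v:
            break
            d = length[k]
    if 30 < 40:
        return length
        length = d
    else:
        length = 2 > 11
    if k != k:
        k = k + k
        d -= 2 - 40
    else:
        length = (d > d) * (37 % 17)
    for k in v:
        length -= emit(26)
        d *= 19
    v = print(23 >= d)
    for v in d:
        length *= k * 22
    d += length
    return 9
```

Transformed code:
def f(k, v, length, d):
    k = d // v + v
    v = v + (v >= 4)
    for b in length:
        v = length != 27
        if length != k < v:
            break
    if 30 < 40:
        return length
    else:
        length = 2 > 11
    if k != k:
        k = k + k
        d = d - (2 - 40)
    else:
        length = (d > d) * (37 % 17)
    for k in v:
        length = length - emit(26)
        d = d * 19
    v = print(23 >= d)
    for v in d:
        length = length * (k * 22)
    d = d + length
    return 9

v = v + (v >= 4)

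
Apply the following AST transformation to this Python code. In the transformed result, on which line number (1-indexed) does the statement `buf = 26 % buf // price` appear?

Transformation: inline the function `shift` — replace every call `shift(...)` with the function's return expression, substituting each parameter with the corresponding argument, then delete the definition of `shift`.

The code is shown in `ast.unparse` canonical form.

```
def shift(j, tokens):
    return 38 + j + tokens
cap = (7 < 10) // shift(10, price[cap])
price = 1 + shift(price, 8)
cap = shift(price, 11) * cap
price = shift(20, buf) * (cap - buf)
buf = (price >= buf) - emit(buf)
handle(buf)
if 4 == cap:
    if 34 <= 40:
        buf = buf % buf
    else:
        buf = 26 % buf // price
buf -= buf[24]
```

Transformed code:
cap = (7 < 10) // (38 + 10 + price[cap])
price = 1 + (38 + price + 8)
cap = (38 + price + 11) * cap
price = (38 + 20 + buf) * (cap - buf)
buf = (price >= buf) - emit(buf)
handle(buf)
if 4 == cap:
    if 34 <= 40:
        buf = buf % buf
    else:
        buf = 26 % buf // price
buf -= buf[24]

11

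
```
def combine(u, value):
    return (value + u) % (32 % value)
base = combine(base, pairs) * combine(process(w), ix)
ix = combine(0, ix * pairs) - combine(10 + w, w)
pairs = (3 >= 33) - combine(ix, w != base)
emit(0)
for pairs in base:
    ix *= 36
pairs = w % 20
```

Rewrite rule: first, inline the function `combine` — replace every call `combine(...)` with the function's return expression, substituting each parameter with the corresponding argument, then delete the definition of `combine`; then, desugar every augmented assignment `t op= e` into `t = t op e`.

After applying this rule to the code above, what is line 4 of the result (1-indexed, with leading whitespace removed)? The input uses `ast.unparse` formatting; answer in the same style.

emit(0)

Transformed code:
base = (pairs + base) % (32 % pairs) * ((ix + process(w)) % (32 % ix))
ix = (ix * pairs + 0) % (32 % (ix * pairs)) - (w + (10 + w)) % (32 % w)
pairs = (3 >= 33) - ((w != base) + ix) % (32 % (w != base))
emit(0)
for pairs in base:
    ix = ix * 36
pairs = w % 20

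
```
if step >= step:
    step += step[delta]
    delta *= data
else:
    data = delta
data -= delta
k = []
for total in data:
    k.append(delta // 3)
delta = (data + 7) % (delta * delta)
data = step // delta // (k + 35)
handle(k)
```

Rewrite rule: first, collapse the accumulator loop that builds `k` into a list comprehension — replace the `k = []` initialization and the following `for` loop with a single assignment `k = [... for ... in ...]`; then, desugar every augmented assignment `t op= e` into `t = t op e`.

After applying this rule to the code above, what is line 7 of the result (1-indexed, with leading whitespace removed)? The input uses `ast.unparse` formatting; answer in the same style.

k = [delta // 3 for total in data]

Transformed code:
if step >= step:
    step = step + step[delta]
    delta = delta * data
else:
    data = delta
data = data - delta
k = [delta // 3 for total in data]
delta = (data + 7) % (delta * delta)
data = step // delta // (k + 35)
handle(k)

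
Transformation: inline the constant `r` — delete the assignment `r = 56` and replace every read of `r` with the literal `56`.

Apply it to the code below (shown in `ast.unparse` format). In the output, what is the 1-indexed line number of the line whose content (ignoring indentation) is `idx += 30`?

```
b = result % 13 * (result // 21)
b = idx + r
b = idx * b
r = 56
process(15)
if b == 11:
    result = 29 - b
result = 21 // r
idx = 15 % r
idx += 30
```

Transformed code:
b = result % 13 * (result // 21)
b = idx + 56
b = idx * b
process(15)
if b == 11:
    result = 29 - b
result = 21 // 56
idx = 15 % 56
idx += 30

9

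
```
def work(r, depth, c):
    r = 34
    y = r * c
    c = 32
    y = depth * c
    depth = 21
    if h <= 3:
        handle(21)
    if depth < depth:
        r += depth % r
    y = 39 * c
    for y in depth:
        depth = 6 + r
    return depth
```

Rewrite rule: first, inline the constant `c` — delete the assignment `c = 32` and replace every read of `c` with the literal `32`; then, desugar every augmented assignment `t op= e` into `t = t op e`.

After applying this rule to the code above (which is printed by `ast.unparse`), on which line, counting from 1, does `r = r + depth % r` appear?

Transformed code:
def work(r, depth, c):
    r = 34
    y = r * 32
    y = depth * 32
    depth = 21
    if h <= 3:
        handle(21)
    if depth < depth:
        r = r + depth % r
    y = 39 * 32
    for y in depth:
        depth = 6 + r
    return depth

9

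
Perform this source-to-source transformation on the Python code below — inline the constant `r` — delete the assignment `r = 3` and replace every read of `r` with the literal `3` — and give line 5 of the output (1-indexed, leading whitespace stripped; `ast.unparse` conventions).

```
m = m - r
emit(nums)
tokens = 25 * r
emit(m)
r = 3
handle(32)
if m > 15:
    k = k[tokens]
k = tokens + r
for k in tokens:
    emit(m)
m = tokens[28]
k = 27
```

Transformed code:
m = m - 3
emit(nums)
tokens = 25 * 3
emit(m)
handle(32)
if m > 15:
    k = k[tokens]
k = tokens + 3
for k in tokens:
    emit(m)
m = tokens[28]
k = 27

handle(32)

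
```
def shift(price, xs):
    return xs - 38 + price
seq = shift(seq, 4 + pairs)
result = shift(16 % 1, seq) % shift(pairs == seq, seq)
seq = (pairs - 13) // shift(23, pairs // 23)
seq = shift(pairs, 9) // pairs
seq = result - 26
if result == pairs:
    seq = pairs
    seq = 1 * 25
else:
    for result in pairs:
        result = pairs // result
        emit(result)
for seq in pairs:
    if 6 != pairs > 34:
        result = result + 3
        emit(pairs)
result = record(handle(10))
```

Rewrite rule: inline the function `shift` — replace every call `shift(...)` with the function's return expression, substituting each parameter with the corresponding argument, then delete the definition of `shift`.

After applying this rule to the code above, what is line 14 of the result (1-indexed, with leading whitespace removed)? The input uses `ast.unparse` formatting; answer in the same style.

Transformed code:
seq = 4 + pairs - 38 + seq
result = (seq - 38 + 16 % 1) % (seq - 38 + (pairs == seq))
seq = (pairs - 13) // (pairs // 23 - 38 + 23)
seq = (9 - 38 + pairs) // pairs
seq = result - 26
if result == pairs:
    seq = pairs
    seq = 1 * 25
else:
    for result in pairs:
        result = pairs // result
        emit(result)
for seq in pairs:
    if 6 != pairs > 34:
        result = result + 3
        emit(pairs)
result = record(handle(10))

if 6 != pairs > 34:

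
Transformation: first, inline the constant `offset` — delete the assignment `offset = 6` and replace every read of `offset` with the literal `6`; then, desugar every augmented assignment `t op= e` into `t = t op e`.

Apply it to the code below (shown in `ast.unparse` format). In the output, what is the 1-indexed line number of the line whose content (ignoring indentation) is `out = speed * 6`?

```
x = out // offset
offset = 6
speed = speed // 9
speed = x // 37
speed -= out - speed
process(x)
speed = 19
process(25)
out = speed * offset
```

Transformed code:
x = out // 6
speed = speed // 9
speed = x // 37
speed = speed - (out - speed)
process(x)
speed = 19
process(25)
out = speed * 6

8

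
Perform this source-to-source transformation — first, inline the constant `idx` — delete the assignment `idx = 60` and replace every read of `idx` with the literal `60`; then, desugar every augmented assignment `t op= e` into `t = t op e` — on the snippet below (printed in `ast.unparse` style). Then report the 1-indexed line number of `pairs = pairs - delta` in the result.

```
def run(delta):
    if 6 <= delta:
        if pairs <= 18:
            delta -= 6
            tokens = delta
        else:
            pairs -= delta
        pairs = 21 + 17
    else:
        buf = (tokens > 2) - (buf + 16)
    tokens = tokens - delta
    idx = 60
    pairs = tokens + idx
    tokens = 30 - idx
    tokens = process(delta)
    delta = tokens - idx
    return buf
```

7

Transformed code:
def run(delta):
    if 6 <= delta:
        if pairs <= 18:
            delta = delta - 6
            tokens = delta
        else:
            pairs = pairs - delta
        pairs = 21 + 17
    else:
        buf = (tokens > 2) - (buf + 16)
    tokens = tokens - delta
    pairs = tokens + 60
    tokens = 30 - 60
    tokens = process(delta)
    delta = tokens - 60
    return buf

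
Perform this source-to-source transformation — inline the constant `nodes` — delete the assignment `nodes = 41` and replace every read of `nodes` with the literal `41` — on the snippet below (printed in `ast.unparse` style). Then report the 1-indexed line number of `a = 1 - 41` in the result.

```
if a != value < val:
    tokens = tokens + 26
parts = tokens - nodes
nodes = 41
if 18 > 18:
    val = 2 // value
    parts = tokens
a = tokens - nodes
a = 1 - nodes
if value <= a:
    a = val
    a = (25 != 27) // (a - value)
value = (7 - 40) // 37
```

Transformed code:
if a != value < val:
    tokens = tokens + 26
parts = tokens - 41
if 18 > 18:
    val = 2 // value
    parts = tokens
a = tokens - 41
a = 1 - 41
if value <= a:
    a = val
    a = (25 != 27) // (a - value)
value = (7 - 40) // 37

8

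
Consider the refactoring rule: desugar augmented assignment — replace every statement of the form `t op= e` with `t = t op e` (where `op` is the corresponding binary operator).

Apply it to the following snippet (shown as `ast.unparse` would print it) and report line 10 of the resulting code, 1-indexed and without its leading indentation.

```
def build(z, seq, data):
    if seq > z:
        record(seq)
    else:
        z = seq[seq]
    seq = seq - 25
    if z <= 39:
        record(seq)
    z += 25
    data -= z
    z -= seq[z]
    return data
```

Transformed code:
def build(z, seq, data):
    if seq > z:
        record(seq)
    else:
        z = seq[seq]
    seq = seq - 25
    if z <= 39:
        record(seq)
    z = z + 25
    data = data - z
    z = z - seq[z]
    return data

data = data - z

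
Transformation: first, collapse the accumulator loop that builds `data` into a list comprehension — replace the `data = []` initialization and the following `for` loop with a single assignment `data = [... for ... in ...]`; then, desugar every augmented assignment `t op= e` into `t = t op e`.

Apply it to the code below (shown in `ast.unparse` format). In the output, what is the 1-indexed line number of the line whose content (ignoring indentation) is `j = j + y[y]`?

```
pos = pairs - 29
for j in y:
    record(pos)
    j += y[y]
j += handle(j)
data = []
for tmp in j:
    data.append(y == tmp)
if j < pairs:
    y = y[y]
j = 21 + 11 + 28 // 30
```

4

Transformed code:
pos = pairs - 29
for j in y:
    record(pos)
    j = j + y[y]
j = j + handle(j)
data = [y == tmp for tmp in j]
if j < pairs:
    y = y[y]
j = 21 + 11 + 28 // 30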